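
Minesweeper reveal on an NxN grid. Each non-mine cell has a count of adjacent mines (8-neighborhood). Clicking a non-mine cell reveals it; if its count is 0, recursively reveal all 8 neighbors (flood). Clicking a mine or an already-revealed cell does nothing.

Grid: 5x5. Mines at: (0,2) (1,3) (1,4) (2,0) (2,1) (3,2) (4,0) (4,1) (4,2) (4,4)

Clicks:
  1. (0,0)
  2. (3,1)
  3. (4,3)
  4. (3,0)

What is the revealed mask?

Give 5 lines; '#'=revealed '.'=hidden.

Click 1 (0,0) count=0: revealed 4 new [(0,0) (0,1) (1,0) (1,1)] -> total=4
Click 2 (3,1) count=6: revealed 1 new [(3,1)] -> total=5
Click 3 (4,3) count=3: revealed 1 new [(4,3)] -> total=6
Click 4 (3,0) count=4: revealed 1 new [(3,0)] -> total=7

Answer: ##...
##...
.....
##...
...#.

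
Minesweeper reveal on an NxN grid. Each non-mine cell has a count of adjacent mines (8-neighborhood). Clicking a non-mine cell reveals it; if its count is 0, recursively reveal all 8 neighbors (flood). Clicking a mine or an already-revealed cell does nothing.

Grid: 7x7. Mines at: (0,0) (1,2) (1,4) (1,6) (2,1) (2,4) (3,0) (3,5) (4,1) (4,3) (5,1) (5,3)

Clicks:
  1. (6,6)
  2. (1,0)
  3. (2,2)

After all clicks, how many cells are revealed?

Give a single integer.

Click 1 (6,6) count=0: revealed 9 new [(4,4) (4,5) (4,6) (5,4) (5,5) (5,6) (6,4) (6,5) (6,6)] -> total=9
Click 2 (1,0) count=2: revealed 1 new [(1,0)] -> total=10
Click 3 (2,2) count=2: revealed 1 new [(2,2)] -> total=11

Answer: 11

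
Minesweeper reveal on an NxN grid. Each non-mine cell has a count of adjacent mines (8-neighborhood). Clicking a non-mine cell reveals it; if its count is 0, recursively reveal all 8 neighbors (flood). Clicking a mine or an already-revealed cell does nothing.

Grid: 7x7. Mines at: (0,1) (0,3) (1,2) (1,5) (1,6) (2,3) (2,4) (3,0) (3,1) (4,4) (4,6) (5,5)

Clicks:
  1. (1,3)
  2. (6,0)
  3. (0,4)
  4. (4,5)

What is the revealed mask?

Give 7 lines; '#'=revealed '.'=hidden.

Answer: ....#..
...#...
.......
.......
####.#.
#####..
#####..

Derivation:
Click 1 (1,3) count=4: revealed 1 new [(1,3)] -> total=1
Click 2 (6,0) count=0: revealed 14 new [(4,0) (4,1) (4,2) (4,3) (5,0) (5,1) (5,2) (5,3) (5,4) (6,0) (6,1) (6,2) (6,3) (6,4)] -> total=15
Click 3 (0,4) count=2: revealed 1 new [(0,4)] -> total=16
Click 4 (4,5) count=3: revealed 1 new [(4,5)] -> total=17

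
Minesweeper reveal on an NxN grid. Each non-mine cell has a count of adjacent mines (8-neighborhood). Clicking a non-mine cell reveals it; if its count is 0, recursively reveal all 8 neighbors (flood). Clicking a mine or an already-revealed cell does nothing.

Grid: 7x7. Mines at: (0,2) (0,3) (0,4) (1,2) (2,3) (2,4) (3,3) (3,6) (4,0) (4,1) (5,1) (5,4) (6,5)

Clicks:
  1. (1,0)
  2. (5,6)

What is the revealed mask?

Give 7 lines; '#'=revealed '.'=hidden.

Click 1 (1,0) count=0: revealed 8 new [(0,0) (0,1) (1,0) (1,1) (2,0) (2,1) (3,0) (3,1)] -> total=8
Click 2 (5,6) count=1: revealed 1 new [(5,6)] -> total=9

Answer: ##.....
##.....
##.....
##.....
.......
......#
.......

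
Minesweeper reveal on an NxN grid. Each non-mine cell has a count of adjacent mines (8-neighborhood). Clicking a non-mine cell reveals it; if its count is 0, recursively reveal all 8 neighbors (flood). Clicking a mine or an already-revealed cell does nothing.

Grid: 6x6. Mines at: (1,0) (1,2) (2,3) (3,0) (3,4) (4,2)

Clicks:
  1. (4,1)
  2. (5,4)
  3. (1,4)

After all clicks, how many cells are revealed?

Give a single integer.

Click 1 (4,1) count=2: revealed 1 new [(4,1)] -> total=1
Click 2 (5,4) count=0: revealed 6 new [(4,3) (4,4) (4,5) (5,3) (5,4) (5,5)] -> total=7
Click 3 (1,4) count=1: revealed 1 new [(1,4)] -> total=8

Answer: 8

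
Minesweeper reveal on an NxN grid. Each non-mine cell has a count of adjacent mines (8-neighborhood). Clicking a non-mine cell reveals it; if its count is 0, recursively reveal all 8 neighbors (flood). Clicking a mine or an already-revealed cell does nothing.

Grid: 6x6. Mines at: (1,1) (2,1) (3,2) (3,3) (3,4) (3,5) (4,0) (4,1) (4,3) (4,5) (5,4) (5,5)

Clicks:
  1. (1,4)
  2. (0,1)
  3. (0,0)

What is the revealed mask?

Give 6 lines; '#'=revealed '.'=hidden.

Click 1 (1,4) count=0: revealed 12 new [(0,2) (0,3) (0,4) (0,5) (1,2) (1,3) (1,4) (1,5) (2,2) (2,3) (2,4) (2,5)] -> total=12
Click 2 (0,1) count=1: revealed 1 new [(0,1)] -> total=13
Click 3 (0,0) count=1: revealed 1 new [(0,0)] -> total=14

Answer: ######
..####
..####
......
......
......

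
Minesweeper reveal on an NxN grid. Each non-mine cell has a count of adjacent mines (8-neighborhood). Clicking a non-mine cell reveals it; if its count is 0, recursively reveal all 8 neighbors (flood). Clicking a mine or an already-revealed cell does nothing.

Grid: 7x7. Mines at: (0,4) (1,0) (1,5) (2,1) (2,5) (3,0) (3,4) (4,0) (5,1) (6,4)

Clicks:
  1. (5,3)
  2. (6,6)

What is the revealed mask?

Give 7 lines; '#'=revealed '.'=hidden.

Answer: .......
.......
.......
.....##
.....##
...#.##
.....##

Derivation:
Click 1 (5,3) count=1: revealed 1 new [(5,3)] -> total=1
Click 2 (6,6) count=0: revealed 8 new [(3,5) (3,6) (4,5) (4,6) (5,5) (5,6) (6,5) (6,6)] -> total=9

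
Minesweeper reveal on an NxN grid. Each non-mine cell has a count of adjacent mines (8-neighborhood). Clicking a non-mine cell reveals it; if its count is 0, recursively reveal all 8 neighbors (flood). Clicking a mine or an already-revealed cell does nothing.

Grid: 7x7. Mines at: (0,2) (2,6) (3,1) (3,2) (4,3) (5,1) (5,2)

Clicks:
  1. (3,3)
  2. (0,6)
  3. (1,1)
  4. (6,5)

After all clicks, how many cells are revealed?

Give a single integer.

Answer: 27

Derivation:
Click 1 (3,3) count=2: revealed 1 new [(3,3)] -> total=1
Click 2 (0,6) count=0: revealed 13 new [(0,3) (0,4) (0,5) (0,6) (1,3) (1,4) (1,5) (1,6) (2,3) (2,4) (2,5) (3,4) (3,5)] -> total=14
Click 3 (1,1) count=1: revealed 1 new [(1,1)] -> total=15
Click 4 (6,5) count=0: revealed 12 new [(3,6) (4,4) (4,5) (4,6) (5,3) (5,4) (5,5) (5,6) (6,3) (6,4) (6,5) (6,6)] -> total=27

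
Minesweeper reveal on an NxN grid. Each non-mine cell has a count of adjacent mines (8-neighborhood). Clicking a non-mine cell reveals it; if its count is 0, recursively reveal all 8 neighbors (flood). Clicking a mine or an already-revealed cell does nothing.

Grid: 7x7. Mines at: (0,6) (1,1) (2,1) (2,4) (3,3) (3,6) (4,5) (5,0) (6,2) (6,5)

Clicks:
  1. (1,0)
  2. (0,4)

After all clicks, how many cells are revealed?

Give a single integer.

Answer: 9

Derivation:
Click 1 (1,0) count=2: revealed 1 new [(1,0)] -> total=1
Click 2 (0,4) count=0: revealed 8 new [(0,2) (0,3) (0,4) (0,5) (1,2) (1,3) (1,4) (1,5)] -> total=9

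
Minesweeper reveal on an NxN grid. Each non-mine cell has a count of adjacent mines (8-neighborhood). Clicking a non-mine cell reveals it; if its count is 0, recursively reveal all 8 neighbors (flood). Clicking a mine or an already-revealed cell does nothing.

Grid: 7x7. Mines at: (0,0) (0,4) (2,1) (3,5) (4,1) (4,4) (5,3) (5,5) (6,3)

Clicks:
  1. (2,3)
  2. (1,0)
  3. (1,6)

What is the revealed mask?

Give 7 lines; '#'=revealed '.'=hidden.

Answer: .....##
#.#####
..#####
..###..
.......
.......
.......

Derivation:
Click 1 (2,3) count=0: revealed 9 new [(1,2) (1,3) (1,4) (2,2) (2,3) (2,4) (3,2) (3,3) (3,4)] -> total=9
Click 2 (1,0) count=2: revealed 1 new [(1,0)] -> total=10
Click 3 (1,6) count=0: revealed 6 new [(0,5) (0,6) (1,5) (1,6) (2,5) (2,6)] -> total=16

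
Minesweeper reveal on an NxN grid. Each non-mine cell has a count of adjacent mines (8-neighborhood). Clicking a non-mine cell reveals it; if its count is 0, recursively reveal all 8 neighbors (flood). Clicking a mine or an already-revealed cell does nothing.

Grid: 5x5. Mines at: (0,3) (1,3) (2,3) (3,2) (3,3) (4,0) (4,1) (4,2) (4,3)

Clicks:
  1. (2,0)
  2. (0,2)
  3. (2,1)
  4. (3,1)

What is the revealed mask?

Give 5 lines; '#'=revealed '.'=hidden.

Answer: ###..
###..
###..
##...
.....

Derivation:
Click 1 (2,0) count=0: revealed 11 new [(0,0) (0,1) (0,2) (1,0) (1,1) (1,2) (2,0) (2,1) (2,2) (3,0) (3,1)] -> total=11
Click 2 (0,2) count=2: revealed 0 new [(none)] -> total=11
Click 3 (2,1) count=1: revealed 0 new [(none)] -> total=11
Click 4 (3,1) count=4: revealed 0 new [(none)] -> total=11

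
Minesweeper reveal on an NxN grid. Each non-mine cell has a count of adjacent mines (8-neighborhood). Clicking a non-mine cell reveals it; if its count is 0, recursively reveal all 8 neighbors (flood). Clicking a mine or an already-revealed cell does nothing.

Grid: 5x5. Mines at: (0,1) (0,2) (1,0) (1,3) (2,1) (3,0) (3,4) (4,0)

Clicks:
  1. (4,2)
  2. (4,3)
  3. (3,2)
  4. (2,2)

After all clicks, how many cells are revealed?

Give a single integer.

Answer: 7

Derivation:
Click 1 (4,2) count=0: revealed 6 new [(3,1) (3,2) (3,3) (4,1) (4,2) (4,3)] -> total=6
Click 2 (4,3) count=1: revealed 0 new [(none)] -> total=6
Click 3 (3,2) count=1: revealed 0 new [(none)] -> total=6
Click 4 (2,2) count=2: revealed 1 new [(2,2)] -> total=7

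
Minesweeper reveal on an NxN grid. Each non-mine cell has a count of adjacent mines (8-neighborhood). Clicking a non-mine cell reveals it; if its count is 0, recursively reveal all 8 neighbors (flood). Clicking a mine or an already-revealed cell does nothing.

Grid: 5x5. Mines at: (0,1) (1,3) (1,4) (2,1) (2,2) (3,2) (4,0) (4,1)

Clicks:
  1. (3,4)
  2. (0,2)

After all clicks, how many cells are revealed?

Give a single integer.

Click 1 (3,4) count=0: revealed 6 new [(2,3) (2,4) (3,3) (3,4) (4,3) (4,4)] -> total=6
Click 2 (0,2) count=2: revealed 1 new [(0,2)] -> total=7

Answer: 7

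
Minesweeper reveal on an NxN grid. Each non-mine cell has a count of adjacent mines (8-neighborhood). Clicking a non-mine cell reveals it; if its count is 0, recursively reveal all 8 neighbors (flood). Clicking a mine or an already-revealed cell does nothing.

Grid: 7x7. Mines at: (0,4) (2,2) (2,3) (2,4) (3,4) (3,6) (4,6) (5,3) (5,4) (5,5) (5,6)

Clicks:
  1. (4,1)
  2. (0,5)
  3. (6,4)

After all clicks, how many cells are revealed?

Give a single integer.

Answer: 24

Derivation:
Click 1 (4,1) count=0: revealed 22 new [(0,0) (0,1) (0,2) (0,3) (1,0) (1,1) (1,2) (1,3) (2,0) (2,1) (3,0) (3,1) (3,2) (4,0) (4,1) (4,2) (5,0) (5,1) (5,2) (6,0) (6,1) (6,2)] -> total=22
Click 2 (0,5) count=1: revealed 1 new [(0,5)] -> total=23
Click 3 (6,4) count=3: revealed 1 new [(6,4)] -> total=24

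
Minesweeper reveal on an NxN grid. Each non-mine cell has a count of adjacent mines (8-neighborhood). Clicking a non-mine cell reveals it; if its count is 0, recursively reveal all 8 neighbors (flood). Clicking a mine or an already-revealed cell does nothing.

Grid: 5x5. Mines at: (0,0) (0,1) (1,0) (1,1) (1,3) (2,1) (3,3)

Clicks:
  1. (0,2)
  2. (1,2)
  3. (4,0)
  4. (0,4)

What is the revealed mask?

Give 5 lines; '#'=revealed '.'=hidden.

Click 1 (0,2) count=3: revealed 1 new [(0,2)] -> total=1
Click 2 (1,2) count=4: revealed 1 new [(1,2)] -> total=2
Click 3 (4,0) count=0: revealed 6 new [(3,0) (3,1) (3,2) (4,0) (4,1) (4,2)] -> total=8
Click 4 (0,4) count=1: revealed 1 new [(0,4)] -> total=9

Answer: ..#.#
..#..
.....
###..
###..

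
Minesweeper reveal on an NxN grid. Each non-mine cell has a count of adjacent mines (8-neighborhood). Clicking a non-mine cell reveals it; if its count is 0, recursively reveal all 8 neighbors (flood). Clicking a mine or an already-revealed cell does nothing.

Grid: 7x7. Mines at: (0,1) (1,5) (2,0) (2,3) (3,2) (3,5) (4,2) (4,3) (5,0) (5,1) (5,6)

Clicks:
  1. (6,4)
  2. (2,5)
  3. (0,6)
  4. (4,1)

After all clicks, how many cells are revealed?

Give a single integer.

Click 1 (6,4) count=0: revealed 8 new [(5,2) (5,3) (5,4) (5,5) (6,2) (6,3) (6,4) (6,5)] -> total=8
Click 2 (2,5) count=2: revealed 1 new [(2,5)] -> total=9
Click 3 (0,6) count=1: revealed 1 new [(0,6)] -> total=10
Click 4 (4,1) count=4: revealed 1 new [(4,1)] -> total=11

Answer: 11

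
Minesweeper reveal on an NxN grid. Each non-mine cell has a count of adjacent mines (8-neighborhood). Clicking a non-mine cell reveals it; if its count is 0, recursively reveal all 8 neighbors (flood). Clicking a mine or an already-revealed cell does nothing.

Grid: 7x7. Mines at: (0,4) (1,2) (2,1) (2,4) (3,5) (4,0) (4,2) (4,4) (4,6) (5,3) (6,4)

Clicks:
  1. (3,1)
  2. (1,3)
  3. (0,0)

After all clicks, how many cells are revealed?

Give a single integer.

Answer: 6

Derivation:
Click 1 (3,1) count=3: revealed 1 new [(3,1)] -> total=1
Click 2 (1,3) count=3: revealed 1 new [(1,3)] -> total=2
Click 3 (0,0) count=0: revealed 4 new [(0,0) (0,1) (1,0) (1,1)] -> total=6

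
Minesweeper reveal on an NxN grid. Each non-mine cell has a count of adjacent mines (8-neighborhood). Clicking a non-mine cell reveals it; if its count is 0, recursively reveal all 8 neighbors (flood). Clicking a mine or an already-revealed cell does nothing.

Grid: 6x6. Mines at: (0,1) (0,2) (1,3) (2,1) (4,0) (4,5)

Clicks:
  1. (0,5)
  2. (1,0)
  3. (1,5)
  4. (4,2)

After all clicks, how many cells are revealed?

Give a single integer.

Click 1 (0,5) count=0: revealed 8 new [(0,4) (0,5) (1,4) (1,5) (2,4) (2,5) (3,4) (3,5)] -> total=8
Click 2 (1,0) count=2: revealed 1 new [(1,0)] -> total=9
Click 3 (1,5) count=0: revealed 0 new [(none)] -> total=9
Click 4 (4,2) count=0: revealed 13 new [(2,2) (2,3) (3,1) (3,2) (3,3) (4,1) (4,2) (4,3) (4,4) (5,1) (5,2) (5,3) (5,4)] -> total=22

Answer: 22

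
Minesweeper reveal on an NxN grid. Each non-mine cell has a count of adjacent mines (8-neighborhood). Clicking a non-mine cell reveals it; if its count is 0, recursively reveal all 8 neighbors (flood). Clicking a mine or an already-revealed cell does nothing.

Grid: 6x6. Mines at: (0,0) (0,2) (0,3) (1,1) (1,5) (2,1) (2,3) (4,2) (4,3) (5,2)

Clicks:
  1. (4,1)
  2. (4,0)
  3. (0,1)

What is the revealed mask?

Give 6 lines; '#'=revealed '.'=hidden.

Click 1 (4,1) count=2: revealed 1 new [(4,1)] -> total=1
Click 2 (4,0) count=0: revealed 5 new [(3,0) (3,1) (4,0) (5,0) (5,1)] -> total=6
Click 3 (0,1) count=3: revealed 1 new [(0,1)] -> total=7

Answer: .#....
......
......
##....
##....
##....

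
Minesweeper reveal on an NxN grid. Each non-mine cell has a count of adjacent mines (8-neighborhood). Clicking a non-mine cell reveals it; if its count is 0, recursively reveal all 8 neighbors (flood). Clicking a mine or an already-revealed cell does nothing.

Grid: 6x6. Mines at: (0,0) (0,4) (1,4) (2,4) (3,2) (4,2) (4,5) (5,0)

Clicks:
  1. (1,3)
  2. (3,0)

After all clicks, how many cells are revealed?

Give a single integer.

Answer: 9

Derivation:
Click 1 (1,3) count=3: revealed 1 new [(1,3)] -> total=1
Click 2 (3,0) count=0: revealed 8 new [(1,0) (1,1) (2,0) (2,1) (3,0) (3,1) (4,0) (4,1)] -> total=9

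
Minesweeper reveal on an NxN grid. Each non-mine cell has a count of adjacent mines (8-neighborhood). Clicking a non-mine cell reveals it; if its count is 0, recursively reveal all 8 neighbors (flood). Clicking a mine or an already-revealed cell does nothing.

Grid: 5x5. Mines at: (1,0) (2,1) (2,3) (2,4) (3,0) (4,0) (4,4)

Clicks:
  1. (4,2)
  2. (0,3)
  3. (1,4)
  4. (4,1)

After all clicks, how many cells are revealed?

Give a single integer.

Answer: 14

Derivation:
Click 1 (4,2) count=0: revealed 6 new [(3,1) (3,2) (3,3) (4,1) (4,2) (4,3)] -> total=6
Click 2 (0,3) count=0: revealed 8 new [(0,1) (0,2) (0,3) (0,4) (1,1) (1,2) (1,3) (1,4)] -> total=14
Click 3 (1,4) count=2: revealed 0 new [(none)] -> total=14
Click 4 (4,1) count=2: revealed 0 new [(none)] -> total=14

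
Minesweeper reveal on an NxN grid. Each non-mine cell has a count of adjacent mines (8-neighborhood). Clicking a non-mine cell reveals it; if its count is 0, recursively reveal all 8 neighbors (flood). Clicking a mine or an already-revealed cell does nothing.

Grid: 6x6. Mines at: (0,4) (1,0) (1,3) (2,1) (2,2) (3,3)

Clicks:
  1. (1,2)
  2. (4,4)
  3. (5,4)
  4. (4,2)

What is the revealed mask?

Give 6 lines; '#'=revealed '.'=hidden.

Click 1 (1,2) count=3: revealed 1 new [(1,2)] -> total=1
Click 2 (4,4) count=1: revealed 1 new [(4,4)] -> total=2
Click 3 (5,4) count=0: revealed 20 new [(1,4) (1,5) (2,4) (2,5) (3,0) (3,1) (3,2) (3,4) (3,5) (4,0) (4,1) (4,2) (4,3) (4,5) (5,0) (5,1) (5,2) (5,3) (5,4) (5,5)] -> total=22
Click 4 (4,2) count=1: revealed 0 new [(none)] -> total=22

Answer: ......
..#.##
....##
###.##
######
######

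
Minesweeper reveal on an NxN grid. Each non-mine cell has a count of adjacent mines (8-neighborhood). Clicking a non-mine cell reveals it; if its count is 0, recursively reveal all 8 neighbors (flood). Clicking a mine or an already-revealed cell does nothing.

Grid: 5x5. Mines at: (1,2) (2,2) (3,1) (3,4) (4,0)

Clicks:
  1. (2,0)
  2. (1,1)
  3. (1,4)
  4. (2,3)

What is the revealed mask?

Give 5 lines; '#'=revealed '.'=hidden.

Answer: ...##
.#.##
#..##
.....
.....

Derivation:
Click 1 (2,0) count=1: revealed 1 new [(2,0)] -> total=1
Click 2 (1,1) count=2: revealed 1 new [(1,1)] -> total=2
Click 3 (1,4) count=0: revealed 6 new [(0,3) (0,4) (1,3) (1,4) (2,3) (2,4)] -> total=8
Click 4 (2,3) count=3: revealed 0 new [(none)] -> total=8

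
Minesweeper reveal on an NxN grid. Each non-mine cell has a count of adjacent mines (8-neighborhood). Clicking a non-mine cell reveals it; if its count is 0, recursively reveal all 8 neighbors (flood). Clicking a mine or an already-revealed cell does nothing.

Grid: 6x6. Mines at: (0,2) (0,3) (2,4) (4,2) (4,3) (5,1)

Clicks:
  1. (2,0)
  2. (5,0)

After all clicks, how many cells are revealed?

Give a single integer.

Answer: 17

Derivation:
Click 1 (2,0) count=0: revealed 16 new [(0,0) (0,1) (1,0) (1,1) (1,2) (1,3) (2,0) (2,1) (2,2) (2,3) (3,0) (3,1) (3,2) (3,3) (4,0) (4,1)] -> total=16
Click 2 (5,0) count=1: revealed 1 new [(5,0)] -> total=17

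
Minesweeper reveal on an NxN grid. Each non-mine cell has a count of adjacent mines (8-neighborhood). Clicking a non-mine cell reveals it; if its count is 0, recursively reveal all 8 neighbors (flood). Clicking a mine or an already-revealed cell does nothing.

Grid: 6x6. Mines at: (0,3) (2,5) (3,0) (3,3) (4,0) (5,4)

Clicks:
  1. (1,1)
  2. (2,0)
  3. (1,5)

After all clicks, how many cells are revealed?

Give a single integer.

Click 1 (1,1) count=0: revealed 9 new [(0,0) (0,1) (0,2) (1,0) (1,1) (1,2) (2,0) (2,1) (2,2)] -> total=9
Click 2 (2,0) count=1: revealed 0 new [(none)] -> total=9
Click 3 (1,5) count=1: revealed 1 new [(1,5)] -> total=10

Answer: 10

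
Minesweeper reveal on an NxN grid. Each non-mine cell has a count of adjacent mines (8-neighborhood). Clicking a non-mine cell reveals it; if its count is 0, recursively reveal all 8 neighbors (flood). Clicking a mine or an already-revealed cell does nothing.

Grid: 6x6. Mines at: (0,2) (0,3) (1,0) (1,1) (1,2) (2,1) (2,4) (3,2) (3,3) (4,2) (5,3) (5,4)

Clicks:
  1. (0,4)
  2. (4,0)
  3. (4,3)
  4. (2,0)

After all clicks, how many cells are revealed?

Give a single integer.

Click 1 (0,4) count=1: revealed 1 new [(0,4)] -> total=1
Click 2 (4,0) count=0: revealed 6 new [(3,0) (3,1) (4,0) (4,1) (5,0) (5,1)] -> total=7
Click 3 (4,3) count=5: revealed 1 new [(4,3)] -> total=8
Click 4 (2,0) count=3: revealed 1 new [(2,0)] -> total=9

Answer: 9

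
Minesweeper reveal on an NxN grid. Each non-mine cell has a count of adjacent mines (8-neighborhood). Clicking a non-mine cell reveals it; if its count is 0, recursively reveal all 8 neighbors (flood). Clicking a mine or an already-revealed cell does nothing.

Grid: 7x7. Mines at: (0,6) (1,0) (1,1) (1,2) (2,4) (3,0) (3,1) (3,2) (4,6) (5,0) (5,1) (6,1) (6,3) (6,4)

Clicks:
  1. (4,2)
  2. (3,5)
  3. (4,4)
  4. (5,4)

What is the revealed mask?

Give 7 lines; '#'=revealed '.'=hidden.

Click 1 (4,2) count=3: revealed 1 new [(4,2)] -> total=1
Click 2 (3,5) count=2: revealed 1 new [(3,5)] -> total=2
Click 3 (4,4) count=0: revealed 8 new [(3,3) (3,4) (4,3) (4,4) (4,5) (5,3) (5,4) (5,5)] -> total=10
Click 4 (5,4) count=2: revealed 0 new [(none)] -> total=10

Answer: .......
.......
.......
...###.
..####.
...###.
.......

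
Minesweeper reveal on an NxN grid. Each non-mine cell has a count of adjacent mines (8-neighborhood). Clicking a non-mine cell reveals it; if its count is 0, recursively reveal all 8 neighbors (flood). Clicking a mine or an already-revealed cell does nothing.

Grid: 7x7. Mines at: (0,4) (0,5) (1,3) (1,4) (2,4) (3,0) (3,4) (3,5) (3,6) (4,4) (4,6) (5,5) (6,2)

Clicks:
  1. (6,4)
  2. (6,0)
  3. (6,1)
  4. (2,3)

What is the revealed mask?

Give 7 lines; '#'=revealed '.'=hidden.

Answer: .......
.......
...#...
.......
##.....
##.....
##..#..

Derivation:
Click 1 (6,4) count=1: revealed 1 new [(6,4)] -> total=1
Click 2 (6,0) count=0: revealed 6 new [(4,0) (4,1) (5,0) (5,1) (6,0) (6,1)] -> total=7
Click 3 (6,1) count=1: revealed 0 new [(none)] -> total=7
Click 4 (2,3) count=4: revealed 1 new [(2,3)] -> total=8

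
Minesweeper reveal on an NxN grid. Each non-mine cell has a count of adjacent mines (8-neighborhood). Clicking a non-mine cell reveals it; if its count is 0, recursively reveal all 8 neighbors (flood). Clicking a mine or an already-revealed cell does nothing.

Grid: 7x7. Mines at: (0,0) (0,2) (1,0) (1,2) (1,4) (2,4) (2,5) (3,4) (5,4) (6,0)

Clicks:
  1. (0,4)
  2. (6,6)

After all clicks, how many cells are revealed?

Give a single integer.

Answer: 9

Derivation:
Click 1 (0,4) count=1: revealed 1 new [(0,4)] -> total=1
Click 2 (6,6) count=0: revealed 8 new [(3,5) (3,6) (4,5) (4,6) (5,5) (5,6) (6,5) (6,6)] -> total=9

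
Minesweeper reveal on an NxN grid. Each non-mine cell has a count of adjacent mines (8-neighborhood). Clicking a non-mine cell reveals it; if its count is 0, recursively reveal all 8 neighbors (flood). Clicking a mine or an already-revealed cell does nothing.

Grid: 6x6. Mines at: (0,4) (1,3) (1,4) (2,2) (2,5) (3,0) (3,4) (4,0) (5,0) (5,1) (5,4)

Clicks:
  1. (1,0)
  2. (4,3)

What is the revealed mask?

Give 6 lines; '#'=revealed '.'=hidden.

Click 1 (1,0) count=0: revealed 8 new [(0,0) (0,1) (0,2) (1,0) (1,1) (1,2) (2,0) (2,1)] -> total=8
Click 2 (4,3) count=2: revealed 1 new [(4,3)] -> total=9

Answer: ###...
###...
##....
......
...#..
......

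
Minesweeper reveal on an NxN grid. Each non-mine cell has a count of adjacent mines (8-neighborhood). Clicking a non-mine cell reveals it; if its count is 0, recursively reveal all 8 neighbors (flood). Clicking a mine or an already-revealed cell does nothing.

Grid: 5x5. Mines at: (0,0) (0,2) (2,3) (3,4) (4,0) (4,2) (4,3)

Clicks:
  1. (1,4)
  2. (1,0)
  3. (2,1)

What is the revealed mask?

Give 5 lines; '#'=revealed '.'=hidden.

Click 1 (1,4) count=1: revealed 1 new [(1,4)] -> total=1
Click 2 (1,0) count=1: revealed 1 new [(1,0)] -> total=2
Click 3 (2,1) count=0: revealed 8 new [(1,1) (1,2) (2,0) (2,1) (2,2) (3,0) (3,1) (3,2)] -> total=10

Answer: .....
###.#
###..
###..
.....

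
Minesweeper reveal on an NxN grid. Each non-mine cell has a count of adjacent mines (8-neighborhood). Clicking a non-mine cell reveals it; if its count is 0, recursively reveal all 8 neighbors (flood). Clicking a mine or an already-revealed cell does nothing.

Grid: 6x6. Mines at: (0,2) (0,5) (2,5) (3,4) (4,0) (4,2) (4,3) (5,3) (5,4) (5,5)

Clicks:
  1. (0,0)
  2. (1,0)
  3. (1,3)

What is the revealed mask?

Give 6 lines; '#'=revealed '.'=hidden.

Answer: ##....
####..
####..
####..
......
......

Derivation:
Click 1 (0,0) count=0: revealed 14 new [(0,0) (0,1) (1,0) (1,1) (1,2) (1,3) (2,0) (2,1) (2,2) (2,3) (3,0) (3,1) (3,2) (3,3)] -> total=14
Click 2 (1,0) count=0: revealed 0 new [(none)] -> total=14
Click 3 (1,3) count=1: revealed 0 new [(none)] -> total=14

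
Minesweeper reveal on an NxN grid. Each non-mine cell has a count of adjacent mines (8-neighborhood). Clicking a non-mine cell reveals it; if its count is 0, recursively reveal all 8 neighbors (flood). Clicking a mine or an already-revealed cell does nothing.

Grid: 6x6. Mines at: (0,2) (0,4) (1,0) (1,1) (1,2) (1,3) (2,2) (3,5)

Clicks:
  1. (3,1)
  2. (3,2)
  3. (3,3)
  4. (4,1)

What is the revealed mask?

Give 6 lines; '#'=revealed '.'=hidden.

Answer: ......
......
##....
#####.
######
######

Derivation:
Click 1 (3,1) count=1: revealed 1 new [(3,1)] -> total=1
Click 2 (3,2) count=1: revealed 1 new [(3,2)] -> total=2
Click 3 (3,3) count=1: revealed 1 new [(3,3)] -> total=3
Click 4 (4,1) count=0: revealed 16 new [(2,0) (2,1) (3,0) (3,4) (4,0) (4,1) (4,2) (4,3) (4,4) (4,5) (5,0) (5,1) (5,2) (5,3) (5,4) (5,5)] -> total=19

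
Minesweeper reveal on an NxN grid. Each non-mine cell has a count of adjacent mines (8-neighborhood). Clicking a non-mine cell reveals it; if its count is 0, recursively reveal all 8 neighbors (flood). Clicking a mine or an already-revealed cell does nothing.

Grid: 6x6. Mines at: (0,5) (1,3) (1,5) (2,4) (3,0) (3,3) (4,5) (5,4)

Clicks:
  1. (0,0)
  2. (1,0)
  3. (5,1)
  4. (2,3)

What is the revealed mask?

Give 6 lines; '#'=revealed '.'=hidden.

Click 1 (0,0) count=0: revealed 9 new [(0,0) (0,1) (0,2) (1,0) (1,1) (1,2) (2,0) (2,1) (2,2)] -> total=9
Click 2 (1,0) count=0: revealed 0 new [(none)] -> total=9
Click 3 (5,1) count=0: revealed 8 new [(4,0) (4,1) (4,2) (4,3) (5,0) (5,1) (5,2) (5,3)] -> total=17
Click 4 (2,3) count=3: revealed 1 new [(2,3)] -> total=18

Answer: ###...
###...
####..
......
####..
####..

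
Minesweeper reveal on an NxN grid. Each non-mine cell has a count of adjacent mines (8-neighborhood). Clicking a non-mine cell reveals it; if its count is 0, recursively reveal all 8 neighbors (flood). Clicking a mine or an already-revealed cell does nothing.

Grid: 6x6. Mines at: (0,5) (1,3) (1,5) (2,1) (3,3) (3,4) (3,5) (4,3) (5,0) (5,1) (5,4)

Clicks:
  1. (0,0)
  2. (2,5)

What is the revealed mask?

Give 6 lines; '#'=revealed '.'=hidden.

Answer: ###...
###...
.....#
......
......
......

Derivation:
Click 1 (0,0) count=0: revealed 6 new [(0,0) (0,1) (0,2) (1,0) (1,1) (1,2)] -> total=6
Click 2 (2,5) count=3: revealed 1 new [(2,5)] -> total=7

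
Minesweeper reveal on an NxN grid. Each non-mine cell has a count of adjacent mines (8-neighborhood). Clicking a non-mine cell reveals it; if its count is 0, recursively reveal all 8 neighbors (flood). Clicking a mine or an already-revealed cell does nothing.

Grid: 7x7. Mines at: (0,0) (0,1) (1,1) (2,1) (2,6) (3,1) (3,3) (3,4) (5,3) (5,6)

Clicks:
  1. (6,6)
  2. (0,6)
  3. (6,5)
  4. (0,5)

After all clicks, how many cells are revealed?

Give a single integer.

Answer: 16

Derivation:
Click 1 (6,6) count=1: revealed 1 new [(6,6)] -> total=1
Click 2 (0,6) count=0: revealed 14 new [(0,2) (0,3) (0,4) (0,5) (0,6) (1,2) (1,3) (1,4) (1,5) (1,6) (2,2) (2,3) (2,4) (2,5)] -> total=15
Click 3 (6,5) count=1: revealed 1 new [(6,5)] -> total=16
Click 4 (0,5) count=0: revealed 0 new [(none)] -> total=16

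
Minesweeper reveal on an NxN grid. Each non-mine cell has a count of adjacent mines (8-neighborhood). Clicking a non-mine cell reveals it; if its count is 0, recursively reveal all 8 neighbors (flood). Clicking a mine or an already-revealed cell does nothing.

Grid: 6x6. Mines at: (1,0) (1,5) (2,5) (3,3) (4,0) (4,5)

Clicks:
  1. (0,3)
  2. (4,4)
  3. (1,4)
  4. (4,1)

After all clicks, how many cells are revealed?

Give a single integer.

Click 1 (0,3) count=0: revealed 12 new [(0,1) (0,2) (0,3) (0,4) (1,1) (1,2) (1,3) (1,4) (2,1) (2,2) (2,3) (2,4)] -> total=12
Click 2 (4,4) count=2: revealed 1 new [(4,4)] -> total=13
Click 3 (1,4) count=2: revealed 0 new [(none)] -> total=13
Click 4 (4,1) count=1: revealed 1 new [(4,1)] -> total=14

Answer: 14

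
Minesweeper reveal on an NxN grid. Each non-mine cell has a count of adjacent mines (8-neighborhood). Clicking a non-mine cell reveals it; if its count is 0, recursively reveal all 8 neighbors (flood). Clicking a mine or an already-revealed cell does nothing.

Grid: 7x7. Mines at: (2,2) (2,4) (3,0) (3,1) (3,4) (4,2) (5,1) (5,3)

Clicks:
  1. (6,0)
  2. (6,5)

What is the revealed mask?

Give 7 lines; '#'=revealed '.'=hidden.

Click 1 (6,0) count=1: revealed 1 new [(6,0)] -> total=1
Click 2 (6,5) count=0: revealed 29 new [(0,0) (0,1) (0,2) (0,3) (0,4) (0,5) (0,6) (1,0) (1,1) (1,2) (1,3) (1,4) (1,5) (1,6) (2,0) (2,1) (2,5) (2,6) (3,5) (3,6) (4,4) (4,5) (4,6) (5,4) (5,5) (5,6) (6,4) (6,5) (6,6)] -> total=30

Answer: #######
#######
##...##
.....##
....###
....###
#...###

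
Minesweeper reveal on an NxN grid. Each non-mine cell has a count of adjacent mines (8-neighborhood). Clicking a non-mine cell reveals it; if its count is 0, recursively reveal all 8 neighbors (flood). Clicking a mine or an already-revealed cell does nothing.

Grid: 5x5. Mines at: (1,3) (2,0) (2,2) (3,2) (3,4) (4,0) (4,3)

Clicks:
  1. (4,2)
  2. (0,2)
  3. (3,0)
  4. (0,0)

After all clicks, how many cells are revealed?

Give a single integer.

Answer: 8

Derivation:
Click 1 (4,2) count=2: revealed 1 new [(4,2)] -> total=1
Click 2 (0,2) count=1: revealed 1 new [(0,2)] -> total=2
Click 3 (3,0) count=2: revealed 1 new [(3,0)] -> total=3
Click 4 (0,0) count=0: revealed 5 new [(0,0) (0,1) (1,0) (1,1) (1,2)] -> total=8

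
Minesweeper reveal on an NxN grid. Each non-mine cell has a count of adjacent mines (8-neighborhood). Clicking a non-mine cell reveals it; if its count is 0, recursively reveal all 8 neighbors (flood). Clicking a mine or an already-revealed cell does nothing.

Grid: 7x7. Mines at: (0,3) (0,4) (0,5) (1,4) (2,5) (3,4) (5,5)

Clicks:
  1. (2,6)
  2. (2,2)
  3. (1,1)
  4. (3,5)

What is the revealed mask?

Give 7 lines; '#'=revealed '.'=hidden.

Answer: ###....
####...
####..#
####.#.
#####..
#####..
#####..

Derivation:
Click 1 (2,6) count=1: revealed 1 new [(2,6)] -> total=1
Click 2 (2,2) count=0: revealed 30 new [(0,0) (0,1) (0,2) (1,0) (1,1) (1,2) (1,3) (2,0) (2,1) (2,2) (2,3) (3,0) (3,1) (3,2) (3,3) (4,0) (4,1) (4,2) (4,3) (4,4) (5,0) (5,1) (5,2) (5,3) (5,4) (6,0) (6,1) (6,2) (6,3) (6,4)] -> total=31
Click 3 (1,1) count=0: revealed 0 new [(none)] -> total=31
Click 4 (3,5) count=2: revealed 1 new [(3,5)] -> total=32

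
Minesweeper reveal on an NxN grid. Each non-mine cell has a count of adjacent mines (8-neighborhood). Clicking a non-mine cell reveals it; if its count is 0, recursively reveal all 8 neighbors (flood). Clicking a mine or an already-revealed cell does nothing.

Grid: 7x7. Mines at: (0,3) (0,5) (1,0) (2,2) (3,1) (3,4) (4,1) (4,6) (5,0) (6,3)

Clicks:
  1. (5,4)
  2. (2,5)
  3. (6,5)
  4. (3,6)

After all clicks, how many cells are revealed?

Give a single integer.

Click 1 (5,4) count=1: revealed 1 new [(5,4)] -> total=1
Click 2 (2,5) count=1: revealed 1 new [(2,5)] -> total=2
Click 3 (6,5) count=0: revealed 5 new [(5,5) (5,6) (6,4) (6,5) (6,6)] -> total=7
Click 4 (3,6) count=1: revealed 1 new [(3,6)] -> total=8

Answer: 8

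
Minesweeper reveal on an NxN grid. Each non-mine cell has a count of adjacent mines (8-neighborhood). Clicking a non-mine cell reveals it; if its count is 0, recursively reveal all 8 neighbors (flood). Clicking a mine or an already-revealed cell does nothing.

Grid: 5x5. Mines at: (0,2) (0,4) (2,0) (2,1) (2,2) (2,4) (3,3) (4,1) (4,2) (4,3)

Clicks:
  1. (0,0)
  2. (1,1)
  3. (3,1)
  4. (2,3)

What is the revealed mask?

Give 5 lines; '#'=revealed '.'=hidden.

Click 1 (0,0) count=0: revealed 4 new [(0,0) (0,1) (1,0) (1,1)] -> total=4
Click 2 (1,1) count=4: revealed 0 new [(none)] -> total=4
Click 3 (3,1) count=5: revealed 1 new [(3,1)] -> total=5
Click 4 (2,3) count=3: revealed 1 new [(2,3)] -> total=6

Answer: ##...
##...
...#.
.#...
.....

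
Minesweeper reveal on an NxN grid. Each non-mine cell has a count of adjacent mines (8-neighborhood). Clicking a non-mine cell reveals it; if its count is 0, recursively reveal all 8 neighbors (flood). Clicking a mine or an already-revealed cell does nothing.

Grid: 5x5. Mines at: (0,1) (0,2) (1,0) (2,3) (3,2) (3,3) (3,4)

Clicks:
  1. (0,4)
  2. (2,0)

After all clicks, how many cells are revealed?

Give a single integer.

Answer: 5

Derivation:
Click 1 (0,4) count=0: revealed 4 new [(0,3) (0,4) (1,3) (1,4)] -> total=4
Click 2 (2,0) count=1: revealed 1 new [(2,0)] -> total=5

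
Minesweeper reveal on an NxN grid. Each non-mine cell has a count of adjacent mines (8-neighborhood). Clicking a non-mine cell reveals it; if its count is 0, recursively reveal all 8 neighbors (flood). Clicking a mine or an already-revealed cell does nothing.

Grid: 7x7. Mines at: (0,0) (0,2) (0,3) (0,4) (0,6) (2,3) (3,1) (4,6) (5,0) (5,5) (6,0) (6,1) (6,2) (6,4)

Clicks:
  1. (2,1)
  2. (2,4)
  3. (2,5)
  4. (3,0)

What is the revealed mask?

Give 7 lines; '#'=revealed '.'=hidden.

Click 1 (2,1) count=1: revealed 1 new [(2,1)] -> total=1
Click 2 (2,4) count=1: revealed 1 new [(2,4)] -> total=2
Click 3 (2,5) count=0: revealed 8 new [(1,4) (1,5) (1,6) (2,5) (2,6) (3,4) (3,5) (3,6)] -> total=10
Click 4 (3,0) count=1: revealed 1 new [(3,0)] -> total=11

Answer: .......
....###
.#..###
#...###
.......
.......
.......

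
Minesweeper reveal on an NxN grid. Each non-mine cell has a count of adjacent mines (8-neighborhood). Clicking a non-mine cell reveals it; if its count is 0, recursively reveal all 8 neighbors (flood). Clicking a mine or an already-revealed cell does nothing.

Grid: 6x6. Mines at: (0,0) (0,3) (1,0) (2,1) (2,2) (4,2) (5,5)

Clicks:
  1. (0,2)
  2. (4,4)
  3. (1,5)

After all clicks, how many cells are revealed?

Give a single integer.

Click 1 (0,2) count=1: revealed 1 new [(0,2)] -> total=1
Click 2 (4,4) count=1: revealed 1 new [(4,4)] -> total=2
Click 3 (1,5) count=0: revealed 13 new [(0,4) (0,5) (1,3) (1,4) (1,5) (2,3) (2,4) (2,5) (3,3) (3,4) (3,5) (4,3) (4,5)] -> total=15

Answer: 15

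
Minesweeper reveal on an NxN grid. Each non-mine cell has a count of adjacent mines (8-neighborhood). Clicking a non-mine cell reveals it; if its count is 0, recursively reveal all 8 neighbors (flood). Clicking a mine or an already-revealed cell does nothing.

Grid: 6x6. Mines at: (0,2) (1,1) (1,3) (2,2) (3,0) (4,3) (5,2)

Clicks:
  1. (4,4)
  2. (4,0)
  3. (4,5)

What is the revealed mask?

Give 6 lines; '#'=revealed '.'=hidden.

Click 1 (4,4) count=1: revealed 1 new [(4,4)] -> total=1
Click 2 (4,0) count=1: revealed 1 new [(4,0)] -> total=2
Click 3 (4,5) count=0: revealed 11 new [(0,4) (0,5) (1,4) (1,5) (2,4) (2,5) (3,4) (3,5) (4,5) (5,4) (5,5)] -> total=13

Answer: ....##
....##
....##
....##
#...##
....##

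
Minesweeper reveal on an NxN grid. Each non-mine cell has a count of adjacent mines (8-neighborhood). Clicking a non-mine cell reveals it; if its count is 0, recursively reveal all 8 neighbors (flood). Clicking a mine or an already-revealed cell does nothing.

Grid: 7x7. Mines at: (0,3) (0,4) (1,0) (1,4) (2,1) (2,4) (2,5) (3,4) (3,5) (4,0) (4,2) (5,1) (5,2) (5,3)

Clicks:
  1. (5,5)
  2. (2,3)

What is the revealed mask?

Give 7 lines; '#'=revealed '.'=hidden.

Answer: .......
.......
...#...
.......
....###
....###
....###

Derivation:
Click 1 (5,5) count=0: revealed 9 new [(4,4) (4,5) (4,6) (5,4) (5,5) (5,6) (6,4) (6,5) (6,6)] -> total=9
Click 2 (2,3) count=3: revealed 1 new [(2,3)] -> total=10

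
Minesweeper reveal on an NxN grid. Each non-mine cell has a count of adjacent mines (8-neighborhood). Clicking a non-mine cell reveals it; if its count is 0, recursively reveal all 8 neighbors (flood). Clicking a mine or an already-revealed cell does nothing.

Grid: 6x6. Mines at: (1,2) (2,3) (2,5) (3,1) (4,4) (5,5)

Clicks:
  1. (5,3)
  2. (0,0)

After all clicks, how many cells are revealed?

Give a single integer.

Answer: 7

Derivation:
Click 1 (5,3) count=1: revealed 1 new [(5,3)] -> total=1
Click 2 (0,0) count=0: revealed 6 new [(0,0) (0,1) (1,0) (1,1) (2,0) (2,1)] -> total=7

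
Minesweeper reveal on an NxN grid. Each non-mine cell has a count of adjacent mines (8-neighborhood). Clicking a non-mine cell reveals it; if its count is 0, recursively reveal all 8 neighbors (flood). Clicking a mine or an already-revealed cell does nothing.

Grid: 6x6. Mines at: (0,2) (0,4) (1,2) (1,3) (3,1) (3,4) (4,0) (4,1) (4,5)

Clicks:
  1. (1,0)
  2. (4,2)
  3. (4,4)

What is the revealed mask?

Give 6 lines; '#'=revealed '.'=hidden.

Answer: ##....
##....
##....
......
..#.#.
......

Derivation:
Click 1 (1,0) count=0: revealed 6 new [(0,0) (0,1) (1,0) (1,1) (2,0) (2,1)] -> total=6
Click 2 (4,2) count=2: revealed 1 new [(4,2)] -> total=7
Click 3 (4,4) count=2: revealed 1 new [(4,4)] -> total=8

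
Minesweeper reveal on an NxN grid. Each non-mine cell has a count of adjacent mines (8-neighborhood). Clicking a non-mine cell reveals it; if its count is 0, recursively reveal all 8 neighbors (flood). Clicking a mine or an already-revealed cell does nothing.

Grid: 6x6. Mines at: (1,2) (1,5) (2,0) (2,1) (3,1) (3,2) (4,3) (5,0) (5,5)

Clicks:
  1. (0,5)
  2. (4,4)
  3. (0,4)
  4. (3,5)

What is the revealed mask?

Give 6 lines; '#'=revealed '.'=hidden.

Click 1 (0,5) count=1: revealed 1 new [(0,5)] -> total=1
Click 2 (4,4) count=2: revealed 1 new [(4,4)] -> total=2
Click 3 (0,4) count=1: revealed 1 new [(0,4)] -> total=3
Click 4 (3,5) count=0: revealed 5 new [(2,4) (2,5) (3,4) (3,5) (4,5)] -> total=8

Answer: ....##
......
....##
....##
....##
......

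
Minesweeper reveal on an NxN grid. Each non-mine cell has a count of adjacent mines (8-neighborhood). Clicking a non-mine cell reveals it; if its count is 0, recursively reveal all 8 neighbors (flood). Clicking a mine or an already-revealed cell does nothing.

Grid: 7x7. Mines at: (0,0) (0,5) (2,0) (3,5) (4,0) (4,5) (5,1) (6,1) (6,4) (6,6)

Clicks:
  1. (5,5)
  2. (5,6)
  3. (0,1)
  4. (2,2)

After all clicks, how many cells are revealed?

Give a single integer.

Click 1 (5,5) count=3: revealed 1 new [(5,5)] -> total=1
Click 2 (5,6) count=2: revealed 1 new [(5,6)] -> total=2
Click 3 (0,1) count=1: revealed 1 new [(0,1)] -> total=3
Click 4 (2,2) count=0: revealed 22 new [(0,2) (0,3) (0,4) (1,1) (1,2) (1,3) (1,4) (2,1) (2,2) (2,3) (2,4) (3,1) (3,2) (3,3) (3,4) (4,1) (4,2) (4,3) (4,4) (5,2) (5,3) (5,4)] -> total=25

Answer: 25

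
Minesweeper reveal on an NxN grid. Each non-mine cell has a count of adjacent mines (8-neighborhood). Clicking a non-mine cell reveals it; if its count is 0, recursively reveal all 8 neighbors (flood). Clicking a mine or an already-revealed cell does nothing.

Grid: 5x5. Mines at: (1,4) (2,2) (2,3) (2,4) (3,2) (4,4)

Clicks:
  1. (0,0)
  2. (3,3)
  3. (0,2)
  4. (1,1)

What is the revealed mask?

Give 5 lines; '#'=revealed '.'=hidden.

Answer: ####.
####.
##...
##.#.
##...

Derivation:
Click 1 (0,0) count=0: revealed 14 new [(0,0) (0,1) (0,2) (0,3) (1,0) (1,1) (1,2) (1,3) (2,0) (2,1) (3,0) (3,1) (4,0) (4,1)] -> total=14
Click 2 (3,3) count=5: revealed 1 new [(3,3)] -> total=15
Click 3 (0,2) count=0: revealed 0 new [(none)] -> total=15
Click 4 (1,1) count=1: revealed 0 new [(none)] -> total=15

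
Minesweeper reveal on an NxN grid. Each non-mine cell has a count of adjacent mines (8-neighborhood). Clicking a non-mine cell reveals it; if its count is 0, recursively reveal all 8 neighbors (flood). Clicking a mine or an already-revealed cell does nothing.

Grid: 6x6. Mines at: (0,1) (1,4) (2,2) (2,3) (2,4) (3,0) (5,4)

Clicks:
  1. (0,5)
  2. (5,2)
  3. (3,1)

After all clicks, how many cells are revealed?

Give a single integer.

Answer: 12

Derivation:
Click 1 (0,5) count=1: revealed 1 new [(0,5)] -> total=1
Click 2 (5,2) count=0: revealed 11 new [(3,1) (3,2) (3,3) (4,0) (4,1) (4,2) (4,3) (5,0) (5,1) (5,2) (5,3)] -> total=12
Click 3 (3,1) count=2: revealed 0 new [(none)] -> total=12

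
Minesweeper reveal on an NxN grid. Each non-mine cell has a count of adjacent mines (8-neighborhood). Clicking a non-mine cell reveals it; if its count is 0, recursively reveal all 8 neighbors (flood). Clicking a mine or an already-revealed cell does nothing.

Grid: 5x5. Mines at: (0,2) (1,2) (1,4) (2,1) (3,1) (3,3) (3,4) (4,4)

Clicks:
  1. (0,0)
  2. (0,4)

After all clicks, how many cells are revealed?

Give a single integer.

Click 1 (0,0) count=0: revealed 4 new [(0,0) (0,1) (1,0) (1,1)] -> total=4
Click 2 (0,4) count=1: revealed 1 new [(0,4)] -> total=5

Answer: 5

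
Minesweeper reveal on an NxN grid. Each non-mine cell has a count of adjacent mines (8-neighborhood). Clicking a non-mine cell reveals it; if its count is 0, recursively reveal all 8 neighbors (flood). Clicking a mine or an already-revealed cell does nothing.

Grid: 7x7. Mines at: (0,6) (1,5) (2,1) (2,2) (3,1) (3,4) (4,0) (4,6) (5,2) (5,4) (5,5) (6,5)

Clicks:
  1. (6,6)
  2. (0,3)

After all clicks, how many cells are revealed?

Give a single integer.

Click 1 (6,6) count=2: revealed 1 new [(6,6)] -> total=1
Click 2 (0,3) count=0: revealed 10 new [(0,0) (0,1) (0,2) (0,3) (0,4) (1,0) (1,1) (1,2) (1,3) (1,4)] -> total=11

Answer: 11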